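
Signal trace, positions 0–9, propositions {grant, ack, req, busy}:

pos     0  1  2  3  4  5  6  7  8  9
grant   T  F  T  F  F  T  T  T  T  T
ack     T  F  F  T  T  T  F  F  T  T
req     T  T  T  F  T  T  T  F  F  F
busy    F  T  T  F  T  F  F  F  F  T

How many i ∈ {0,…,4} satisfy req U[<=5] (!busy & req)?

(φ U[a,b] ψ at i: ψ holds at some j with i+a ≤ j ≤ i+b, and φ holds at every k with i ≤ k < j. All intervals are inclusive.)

Evaluate at each i in [0,4]:
  i=0: ✓ (rhs at j=0)
  i=1: ✗ (lhs fails at k=3 before rhs at j=5)
  i=2: ✗ (lhs fails at k=3 before rhs at j=5)
  i=3: ✗ (lhs fails at k=3 before rhs at j=5)
  i=4: ✓ (rhs at j=5; lhs holds on [4,4])
Positions where it holds: {0, 4} → 2.

2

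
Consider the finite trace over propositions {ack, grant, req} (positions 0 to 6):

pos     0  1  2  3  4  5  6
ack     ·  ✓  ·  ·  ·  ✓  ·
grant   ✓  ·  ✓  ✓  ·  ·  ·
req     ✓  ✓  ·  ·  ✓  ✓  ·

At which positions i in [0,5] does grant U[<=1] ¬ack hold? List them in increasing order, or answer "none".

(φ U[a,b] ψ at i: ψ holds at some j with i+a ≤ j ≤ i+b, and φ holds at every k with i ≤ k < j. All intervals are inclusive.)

Evaluate at each i in [0,5]:
  i=0: ✓ (rhs at j=0)
  i=1: ✗ (lhs fails at k=1 before rhs at j=2)
  i=2: ✓ (rhs at j=2)
  i=3: ✓ (rhs at j=3)
  i=4: ✓ (rhs at j=4)
  i=5: ✗ (lhs fails at k=5 before rhs at j=6)

0, 2, 3, 4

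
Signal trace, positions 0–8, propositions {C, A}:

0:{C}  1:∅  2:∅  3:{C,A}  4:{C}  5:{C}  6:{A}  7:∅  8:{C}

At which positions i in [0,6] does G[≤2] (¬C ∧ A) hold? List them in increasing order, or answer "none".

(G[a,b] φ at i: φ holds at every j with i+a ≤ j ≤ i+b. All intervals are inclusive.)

Evaluate at each i in [0,6]:
  i=0: ✗ (fails at j=0)
  i=1: ✗ (fails at j=1)
  i=2: ✗ (fails at j=2)
  i=3: ✗ (fails at j=3)
  i=4: ✗ (fails at j=4)
  i=5: ✗ (fails at j=5)
  i=6: ✗ (fails at j=7)

none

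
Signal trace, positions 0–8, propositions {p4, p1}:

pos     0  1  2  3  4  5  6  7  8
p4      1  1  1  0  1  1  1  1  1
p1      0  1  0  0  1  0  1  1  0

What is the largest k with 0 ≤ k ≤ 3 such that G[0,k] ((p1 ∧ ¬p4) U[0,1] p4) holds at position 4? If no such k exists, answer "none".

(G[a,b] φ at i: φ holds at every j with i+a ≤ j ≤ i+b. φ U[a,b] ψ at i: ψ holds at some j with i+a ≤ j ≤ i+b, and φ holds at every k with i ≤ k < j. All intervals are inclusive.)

((p1 ∧ ¬p4) U[0,1] p4) must hold from j=4 onward; find where it first fails.
  j=4: holds
  j=5: holds
  j=6: holds
  j=7: holds
Holds through j=7; largest k = 3.

3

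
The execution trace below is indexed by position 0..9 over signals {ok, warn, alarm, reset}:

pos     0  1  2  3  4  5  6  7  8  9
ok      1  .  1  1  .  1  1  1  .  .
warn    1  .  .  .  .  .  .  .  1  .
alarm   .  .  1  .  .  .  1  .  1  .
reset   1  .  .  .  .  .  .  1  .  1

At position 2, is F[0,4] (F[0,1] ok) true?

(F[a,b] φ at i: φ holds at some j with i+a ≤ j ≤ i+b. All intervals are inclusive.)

Check F[0,1] ok at each j in [2,6]:
  j=2: holds (witness at 2)
  j=3: holds (witness at 3)
  j=4: holds (witness at 5)
  j=5: holds (witness at 5)
  j=6: holds (witness at 6)
Found at j=2 → formula holds.

Yes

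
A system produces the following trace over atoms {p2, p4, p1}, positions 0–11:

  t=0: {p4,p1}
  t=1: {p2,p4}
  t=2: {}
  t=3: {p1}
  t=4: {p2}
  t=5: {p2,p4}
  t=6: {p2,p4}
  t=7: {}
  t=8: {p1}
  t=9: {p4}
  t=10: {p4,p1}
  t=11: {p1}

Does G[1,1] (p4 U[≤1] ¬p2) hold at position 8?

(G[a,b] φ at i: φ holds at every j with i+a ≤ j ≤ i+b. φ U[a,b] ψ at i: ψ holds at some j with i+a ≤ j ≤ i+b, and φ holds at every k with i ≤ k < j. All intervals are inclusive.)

Yes

Check (p4 U[≤1] ¬p2) at every j in [9,9]:
  j=9: holds
All positions satisfy it → formula holds.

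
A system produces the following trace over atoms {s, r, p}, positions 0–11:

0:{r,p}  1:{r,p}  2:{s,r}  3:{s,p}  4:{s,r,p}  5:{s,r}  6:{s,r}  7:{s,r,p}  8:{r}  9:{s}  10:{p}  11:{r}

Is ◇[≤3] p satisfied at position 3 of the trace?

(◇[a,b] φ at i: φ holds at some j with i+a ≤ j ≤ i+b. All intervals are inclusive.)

Holds

Check p at each j in [3,6]:
  j=3: true
  j=4: true
  j=5: false
  j=6: false
Found at j=3 → formula holds.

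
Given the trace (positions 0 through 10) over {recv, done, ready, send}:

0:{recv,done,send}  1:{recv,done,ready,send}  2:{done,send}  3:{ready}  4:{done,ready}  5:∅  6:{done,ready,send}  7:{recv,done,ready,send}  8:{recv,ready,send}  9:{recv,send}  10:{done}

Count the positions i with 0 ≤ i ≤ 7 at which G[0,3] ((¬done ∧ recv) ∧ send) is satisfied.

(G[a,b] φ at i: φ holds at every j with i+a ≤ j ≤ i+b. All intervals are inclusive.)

0

Evaluate at each i in [0,7]:
  i=0: ✗ (fails at j=0)
  i=1: ✗ (fails at j=1)
  i=2: ✗ (fails at j=2)
  i=3: ✗ (fails at j=3)
  i=4: ✗ (fails at j=4)
  i=5: ✗ (fails at j=5)
  i=6: ✗ (fails at j=6)
  i=7: ✗ (fails at j=7)
Positions where it holds: {} → 0.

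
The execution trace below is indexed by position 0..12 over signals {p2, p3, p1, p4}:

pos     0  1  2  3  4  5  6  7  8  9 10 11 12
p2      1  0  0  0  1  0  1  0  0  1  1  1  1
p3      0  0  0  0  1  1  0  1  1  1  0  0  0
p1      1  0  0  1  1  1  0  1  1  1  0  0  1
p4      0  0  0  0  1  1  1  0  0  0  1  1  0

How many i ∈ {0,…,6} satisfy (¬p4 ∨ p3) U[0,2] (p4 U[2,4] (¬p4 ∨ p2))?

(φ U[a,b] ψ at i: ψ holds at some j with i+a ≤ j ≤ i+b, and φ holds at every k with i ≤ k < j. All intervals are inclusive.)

Evaluate at each i in [0,6]:
  i=0: ✗ (no rhs in [0,2])
  i=1: ✗ (no rhs in [1,3])
  i=2: ✓ (rhs at j=4; lhs holds on [2,3])
  i=3: ✓ (rhs at j=4; lhs holds on [3,3])
  i=4: ✓ (rhs at j=4)
  i=5: ✓ (rhs at j=5)
  i=6: ✗ (no rhs in [6,8])
Positions where it holds: {2, 3, 4, 5} → 4.

4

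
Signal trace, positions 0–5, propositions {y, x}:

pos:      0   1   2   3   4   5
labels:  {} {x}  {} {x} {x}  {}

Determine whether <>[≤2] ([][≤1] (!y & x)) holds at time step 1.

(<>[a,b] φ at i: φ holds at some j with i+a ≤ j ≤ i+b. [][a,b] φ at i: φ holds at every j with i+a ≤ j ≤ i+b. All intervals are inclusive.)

True

Check [][≤1] (!y & x) at each j in [1,3]:
  j=1: fails at 2
  j=2: fails at 2
  j=3: holds on [3,4]
Found at j=3 → formula holds.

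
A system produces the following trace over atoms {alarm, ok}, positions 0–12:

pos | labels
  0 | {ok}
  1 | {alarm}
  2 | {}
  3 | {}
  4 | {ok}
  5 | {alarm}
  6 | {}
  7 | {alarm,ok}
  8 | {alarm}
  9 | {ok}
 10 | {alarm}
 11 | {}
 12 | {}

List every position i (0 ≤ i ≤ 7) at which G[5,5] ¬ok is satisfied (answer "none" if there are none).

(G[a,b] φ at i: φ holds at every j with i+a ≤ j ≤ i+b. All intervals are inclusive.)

0, 1, 3, 5, 6, 7

Evaluate at each i in [0,7]:
  i=0: ✓ (all of [5,5])
  i=1: ✓ (all of [6,6])
  i=2: ✗ (fails at j=7)
  i=3: ✓ (all of [8,8])
  i=4: ✗ (fails at j=9)
  i=5: ✓ (all of [10,10])
  i=6: ✓ (all of [11,11])
  i=7: ✓ (all of [12,12])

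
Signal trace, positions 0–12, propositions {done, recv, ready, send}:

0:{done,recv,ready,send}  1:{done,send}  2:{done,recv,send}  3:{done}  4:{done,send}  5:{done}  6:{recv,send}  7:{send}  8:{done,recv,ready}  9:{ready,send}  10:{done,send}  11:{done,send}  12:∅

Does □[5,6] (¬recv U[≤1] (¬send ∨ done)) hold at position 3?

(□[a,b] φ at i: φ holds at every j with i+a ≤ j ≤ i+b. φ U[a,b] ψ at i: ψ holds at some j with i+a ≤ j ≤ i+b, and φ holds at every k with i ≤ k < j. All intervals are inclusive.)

Holds

Check (¬recv U[≤1] (¬send ∨ done)) at every j in [8,9]:
  j=8: holds
  j=9: holds
All positions satisfy it → formula holds.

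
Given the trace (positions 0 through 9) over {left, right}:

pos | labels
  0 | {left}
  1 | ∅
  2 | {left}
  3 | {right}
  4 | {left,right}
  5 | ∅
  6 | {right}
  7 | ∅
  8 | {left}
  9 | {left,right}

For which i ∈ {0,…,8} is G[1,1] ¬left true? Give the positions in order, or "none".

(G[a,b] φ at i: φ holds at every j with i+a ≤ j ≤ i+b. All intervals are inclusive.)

Evaluate at each i in [0,8]:
  i=0: ✓ (all of [1,1])
  i=1: ✗ (fails at j=2)
  i=2: ✓ (all of [3,3])
  i=3: ✗ (fails at j=4)
  i=4: ✓ (all of [5,5])
  i=5: ✓ (all of [6,6])
  i=6: ✓ (all of [7,7])
  i=7: ✗ (fails at j=8)
  i=8: ✗ (fails at j=9)

0, 2, 4, 5, 6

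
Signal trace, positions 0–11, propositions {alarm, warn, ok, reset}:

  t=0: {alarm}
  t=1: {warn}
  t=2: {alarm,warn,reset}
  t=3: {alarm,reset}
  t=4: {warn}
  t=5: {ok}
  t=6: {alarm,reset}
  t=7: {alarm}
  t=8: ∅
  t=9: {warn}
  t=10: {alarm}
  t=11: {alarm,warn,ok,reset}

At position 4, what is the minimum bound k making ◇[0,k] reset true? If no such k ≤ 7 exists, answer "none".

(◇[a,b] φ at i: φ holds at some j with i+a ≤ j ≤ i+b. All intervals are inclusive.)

2

Scan j = 4,5,… for reset:
  j=4: fails
  j=5: fails
  j=6: holds
First hit at j=6, so smallest k = 6-4 = 2.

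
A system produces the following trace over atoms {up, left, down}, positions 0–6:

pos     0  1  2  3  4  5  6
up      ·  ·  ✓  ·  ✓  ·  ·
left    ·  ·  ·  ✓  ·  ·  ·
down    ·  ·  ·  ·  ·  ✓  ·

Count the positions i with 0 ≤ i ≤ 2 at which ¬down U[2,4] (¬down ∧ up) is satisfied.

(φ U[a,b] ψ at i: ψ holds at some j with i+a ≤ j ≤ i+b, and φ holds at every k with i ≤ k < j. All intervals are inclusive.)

Evaluate at each i in [0,2]:
  i=0: ✓ (rhs at j=2; lhs holds on [0,1])
  i=1: ✓ (rhs at j=4; lhs holds on [1,3])
  i=2: ✓ (rhs at j=4; lhs holds on [2,3])
Positions where it holds: {0, 1, 2} → 3.

3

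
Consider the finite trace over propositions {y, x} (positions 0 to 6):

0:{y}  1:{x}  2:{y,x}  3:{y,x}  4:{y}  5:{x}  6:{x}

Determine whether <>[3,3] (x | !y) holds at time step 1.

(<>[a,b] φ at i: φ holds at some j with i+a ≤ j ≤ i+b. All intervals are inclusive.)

False

Check (x | !y) at each j in [4,4]:
  j=4: false
No position in the window satisfies it → formula fails.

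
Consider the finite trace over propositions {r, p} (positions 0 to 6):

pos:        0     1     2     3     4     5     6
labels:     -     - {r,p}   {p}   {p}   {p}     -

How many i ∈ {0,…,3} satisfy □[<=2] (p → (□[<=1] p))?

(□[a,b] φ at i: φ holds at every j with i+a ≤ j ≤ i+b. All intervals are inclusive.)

3

Evaluate at each i in [0,3]:
  i=0: ✓ (all of [0,2])
  i=1: ✓ (all of [1,3])
  i=2: ✓ (all of [2,4])
  i=3: ✗ (fails at j=5)
Positions where it holds: {0, 1, 2} → 3.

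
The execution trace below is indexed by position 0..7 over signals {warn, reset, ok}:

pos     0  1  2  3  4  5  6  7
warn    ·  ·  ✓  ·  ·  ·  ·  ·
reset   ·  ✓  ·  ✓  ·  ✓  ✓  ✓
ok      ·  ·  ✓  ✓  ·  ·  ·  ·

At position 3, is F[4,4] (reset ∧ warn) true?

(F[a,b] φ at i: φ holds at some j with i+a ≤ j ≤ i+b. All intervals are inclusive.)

No

Check (reset ∧ warn) at each j in [7,7]:
  j=7: false
No position in the window satisfies it → formula fails.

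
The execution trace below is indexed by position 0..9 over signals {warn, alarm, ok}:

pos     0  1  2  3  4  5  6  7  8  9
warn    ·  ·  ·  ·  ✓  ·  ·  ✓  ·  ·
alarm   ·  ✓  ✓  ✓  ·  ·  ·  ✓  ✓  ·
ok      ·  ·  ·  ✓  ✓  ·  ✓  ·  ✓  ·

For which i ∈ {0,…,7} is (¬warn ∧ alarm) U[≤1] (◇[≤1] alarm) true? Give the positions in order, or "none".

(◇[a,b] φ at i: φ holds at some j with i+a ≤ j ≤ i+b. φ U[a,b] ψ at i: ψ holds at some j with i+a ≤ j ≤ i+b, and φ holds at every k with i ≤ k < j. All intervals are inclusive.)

0, 1, 2, 3, 6, 7

Evaluate at each i in [0,7]:
  i=0: ✓ (rhs at j=0)
  i=1: ✓ (rhs at j=1)
  i=2: ✓ (rhs at j=2)
  i=3: ✓ (rhs at j=3)
  i=4: ✗ (no rhs in [4,5])
  i=5: ✗ (lhs fails at k=5 before rhs at j=6)
  i=6: ✓ (rhs at j=6)
  i=7: ✓ (rhs at j=7)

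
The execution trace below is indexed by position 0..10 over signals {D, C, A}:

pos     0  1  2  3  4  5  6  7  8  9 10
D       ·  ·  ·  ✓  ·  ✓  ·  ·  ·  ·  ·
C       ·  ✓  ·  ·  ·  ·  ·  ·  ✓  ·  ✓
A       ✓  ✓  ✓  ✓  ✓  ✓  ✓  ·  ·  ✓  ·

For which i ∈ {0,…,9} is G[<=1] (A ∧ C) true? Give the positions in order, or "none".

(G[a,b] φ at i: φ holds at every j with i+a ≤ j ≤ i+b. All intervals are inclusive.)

Evaluate at each i in [0,9]:
  i=0: ✗ (fails at j=0)
  i=1: ✗ (fails at j=2)
  i=2: ✗ (fails at j=2)
  i=3: ✗ (fails at j=3)
  i=4: ✗ (fails at j=4)
  i=5: ✗ (fails at j=5)
  i=6: ✗ (fails at j=6)
  i=7: ✗ (fails at j=7)
  i=8: ✗ (fails at j=8)
  i=9: ✗ (fails at j=9)

none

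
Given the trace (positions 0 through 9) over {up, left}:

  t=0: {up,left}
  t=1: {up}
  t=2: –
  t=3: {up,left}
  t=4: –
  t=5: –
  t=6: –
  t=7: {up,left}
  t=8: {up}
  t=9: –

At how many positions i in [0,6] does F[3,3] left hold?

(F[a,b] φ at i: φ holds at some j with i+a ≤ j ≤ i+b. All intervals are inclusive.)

2

Evaluate at each i in [0,6]:
  i=0: ✓ (witness j=3)
  i=1: ✗ (none in [4,4])
  i=2: ✗ (none in [5,5])
  i=3: ✗ (none in [6,6])
  i=4: ✓ (witness j=7)
  i=5: ✗ (none in [8,8])
  i=6: ✗ (none in [9,9])
Positions where it holds: {0, 4} → 2.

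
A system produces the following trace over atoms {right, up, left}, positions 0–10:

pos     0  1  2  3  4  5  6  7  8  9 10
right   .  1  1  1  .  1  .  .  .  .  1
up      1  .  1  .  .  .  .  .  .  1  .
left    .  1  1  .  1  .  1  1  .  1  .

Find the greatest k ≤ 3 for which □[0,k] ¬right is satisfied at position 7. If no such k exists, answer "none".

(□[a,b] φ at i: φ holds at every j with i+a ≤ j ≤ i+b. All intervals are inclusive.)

¬right must hold from j=7 onward; find where it first fails.
  j=7: holds
  j=8: holds
  j=9: holds
  j=10: fails
Holds on [7,9], so largest k = 2.

2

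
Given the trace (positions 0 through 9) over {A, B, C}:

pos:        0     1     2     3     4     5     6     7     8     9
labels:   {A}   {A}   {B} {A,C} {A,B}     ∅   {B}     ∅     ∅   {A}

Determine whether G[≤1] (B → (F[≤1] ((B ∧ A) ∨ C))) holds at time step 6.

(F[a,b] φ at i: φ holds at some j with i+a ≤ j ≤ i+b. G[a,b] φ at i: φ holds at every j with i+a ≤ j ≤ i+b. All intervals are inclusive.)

No

Check (B → (F[≤1] ((B ∧ A) ∨ C))) at every j in [6,7]:
  j=6: antecedent true; consequent fails (none in [6,7]) → ✗
  j=7: antecedent false → ✓
Fails at j=6 → formula fails.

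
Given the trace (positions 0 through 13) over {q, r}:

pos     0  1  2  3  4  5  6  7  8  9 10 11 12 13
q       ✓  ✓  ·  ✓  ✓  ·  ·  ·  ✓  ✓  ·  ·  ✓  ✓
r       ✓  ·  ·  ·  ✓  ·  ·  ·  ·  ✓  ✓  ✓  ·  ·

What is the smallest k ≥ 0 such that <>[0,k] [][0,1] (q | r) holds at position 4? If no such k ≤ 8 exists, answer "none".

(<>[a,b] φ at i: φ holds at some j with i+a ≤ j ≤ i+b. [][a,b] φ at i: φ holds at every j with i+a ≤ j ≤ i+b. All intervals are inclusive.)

Scan j = 4,5,… for [][0,1] (q | r):
  j=4: fails
  j=5: fails
  j=6: fails
  j=7: fails
  j=8: holds
First hit at j=8, so smallest k = 8-4 = 4.

4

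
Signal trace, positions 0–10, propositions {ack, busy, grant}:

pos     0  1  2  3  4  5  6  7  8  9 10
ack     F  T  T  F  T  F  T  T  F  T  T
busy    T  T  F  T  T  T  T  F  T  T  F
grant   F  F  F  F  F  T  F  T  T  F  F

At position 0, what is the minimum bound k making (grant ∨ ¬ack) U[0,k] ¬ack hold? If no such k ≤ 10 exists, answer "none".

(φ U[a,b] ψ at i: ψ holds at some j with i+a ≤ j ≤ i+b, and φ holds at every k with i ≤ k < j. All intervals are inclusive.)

Need earliest j ≥ 0 with ¬ack, and (grant ∨ ¬ack) at every k in [0,j-1].
  j=0: rhs holds (empty prefix). k = 0.

0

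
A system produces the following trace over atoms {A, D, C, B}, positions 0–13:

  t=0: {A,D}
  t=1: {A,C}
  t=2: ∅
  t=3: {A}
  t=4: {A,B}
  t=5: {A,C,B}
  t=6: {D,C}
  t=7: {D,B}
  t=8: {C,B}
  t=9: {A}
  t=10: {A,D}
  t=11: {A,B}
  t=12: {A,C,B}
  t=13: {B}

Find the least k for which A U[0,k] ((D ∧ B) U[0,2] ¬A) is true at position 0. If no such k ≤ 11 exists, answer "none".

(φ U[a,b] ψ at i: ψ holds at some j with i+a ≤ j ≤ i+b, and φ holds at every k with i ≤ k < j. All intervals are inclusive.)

Need earliest j ≥ 0 with ((D ∧ B) U[0,2] ¬A), and A at every k in [0,j-1].
  j=0: rhs fails.
  j=1: rhs fails.
  j=2: rhs holds; lhs holds on [0,1]. k = 2.

2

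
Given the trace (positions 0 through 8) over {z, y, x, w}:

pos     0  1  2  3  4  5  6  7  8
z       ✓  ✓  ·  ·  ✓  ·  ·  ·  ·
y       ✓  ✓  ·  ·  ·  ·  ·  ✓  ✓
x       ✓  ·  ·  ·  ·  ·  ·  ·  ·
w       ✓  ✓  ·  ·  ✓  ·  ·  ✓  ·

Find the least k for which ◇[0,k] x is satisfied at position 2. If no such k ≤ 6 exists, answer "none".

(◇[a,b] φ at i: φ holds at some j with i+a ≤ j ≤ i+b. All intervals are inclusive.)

none

Scan j = 2,3,… for x:
  j=2: fails
  j=3: fails
  j=4: fails
  j=5: fails
  j=6: fails
  j=7: fails
  j=8: fails
No j in [2,8] satisfies it → none.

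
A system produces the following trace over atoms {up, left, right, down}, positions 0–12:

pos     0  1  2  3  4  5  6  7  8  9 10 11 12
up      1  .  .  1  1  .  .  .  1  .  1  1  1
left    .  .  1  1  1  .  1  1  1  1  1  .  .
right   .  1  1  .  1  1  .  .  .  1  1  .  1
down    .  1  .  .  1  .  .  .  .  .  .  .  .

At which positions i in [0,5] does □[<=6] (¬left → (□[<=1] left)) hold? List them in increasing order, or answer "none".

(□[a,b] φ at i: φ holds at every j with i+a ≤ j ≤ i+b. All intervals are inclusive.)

Evaluate at each i in [0,5]:
  i=0: ✗ (fails at j=0)
  i=1: ✗ (fails at j=1)
  i=2: ✗ (fails at j=5)
  i=3: ✗ (fails at j=5)
  i=4: ✗ (fails at j=5)
  i=5: ✗ (fails at j=5)

none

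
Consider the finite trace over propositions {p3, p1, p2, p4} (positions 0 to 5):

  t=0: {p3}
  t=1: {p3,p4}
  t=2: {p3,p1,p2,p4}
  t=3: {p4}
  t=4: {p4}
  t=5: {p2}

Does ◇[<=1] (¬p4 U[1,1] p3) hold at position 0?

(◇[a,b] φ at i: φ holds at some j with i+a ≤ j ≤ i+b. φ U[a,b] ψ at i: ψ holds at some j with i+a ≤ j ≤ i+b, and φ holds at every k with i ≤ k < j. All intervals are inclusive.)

Yes

Check (¬p4 U[1,1] p3) at each j in [0,1]:
  j=0: holds
  j=1: fails
Found at j=0 → formula holds.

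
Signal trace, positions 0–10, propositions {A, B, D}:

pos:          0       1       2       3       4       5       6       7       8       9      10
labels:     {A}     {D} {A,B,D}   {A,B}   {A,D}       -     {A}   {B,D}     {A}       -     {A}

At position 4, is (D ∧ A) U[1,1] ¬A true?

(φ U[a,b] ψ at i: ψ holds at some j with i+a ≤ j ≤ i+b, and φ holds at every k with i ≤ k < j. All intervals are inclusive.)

Need some j in [5,5] with ¬A, and (D ∧ A) at every k in [4,j-1].
  j=5: ¬A holds; (D ∧ A) holds at every k in [4,4] → satisfied.

Holds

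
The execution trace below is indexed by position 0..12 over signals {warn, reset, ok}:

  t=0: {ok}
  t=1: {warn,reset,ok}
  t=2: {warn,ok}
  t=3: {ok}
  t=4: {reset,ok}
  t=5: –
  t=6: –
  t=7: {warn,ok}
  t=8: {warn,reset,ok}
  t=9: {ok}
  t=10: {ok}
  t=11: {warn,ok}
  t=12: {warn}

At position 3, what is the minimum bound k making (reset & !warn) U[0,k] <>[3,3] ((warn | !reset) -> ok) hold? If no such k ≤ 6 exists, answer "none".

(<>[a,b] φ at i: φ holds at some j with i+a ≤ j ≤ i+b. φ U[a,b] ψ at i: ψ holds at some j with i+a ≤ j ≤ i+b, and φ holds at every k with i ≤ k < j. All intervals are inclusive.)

Need earliest j ≥ 3 with <>[3,3] ((warn | !reset) -> ok), and (reset & !warn) at every k in [3,j-1].
  j=3: rhs fails.
  j=4: rhs holds but lhs fails at k=3.
  j=5: rhs holds but lhs fails at k=3.
  j=6: rhs holds but lhs fails at k=3.
  j=7: rhs holds but lhs fails at k=3.
  j=8: rhs holds but lhs fails at k=3.
  j=9: rhs fails.
No witness within the range → none.

none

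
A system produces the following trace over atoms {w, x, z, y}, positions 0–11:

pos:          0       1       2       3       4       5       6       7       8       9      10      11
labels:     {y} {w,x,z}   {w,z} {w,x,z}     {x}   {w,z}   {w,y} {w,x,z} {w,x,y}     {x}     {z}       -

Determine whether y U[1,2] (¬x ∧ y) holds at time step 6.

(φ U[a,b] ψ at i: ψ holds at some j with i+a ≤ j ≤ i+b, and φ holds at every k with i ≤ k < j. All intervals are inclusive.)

No

Need some j in [7,8] with (¬x ∧ y), and y at every k in [6,j-1].
  j=7: (¬x ∧ y) false.
  j=8: (¬x ∧ y) false.
No j in the window works → until fails.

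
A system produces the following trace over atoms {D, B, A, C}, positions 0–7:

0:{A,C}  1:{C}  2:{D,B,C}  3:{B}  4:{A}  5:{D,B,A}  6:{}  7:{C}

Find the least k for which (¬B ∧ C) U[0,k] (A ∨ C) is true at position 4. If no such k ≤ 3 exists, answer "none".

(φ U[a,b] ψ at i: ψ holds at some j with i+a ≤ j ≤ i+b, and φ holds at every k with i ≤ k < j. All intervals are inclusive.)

Need earliest j ≥ 4 with (A ∨ C), and (¬B ∧ C) at every k in [4,j-1].
  j=4: rhs holds (empty prefix). k = 0.

0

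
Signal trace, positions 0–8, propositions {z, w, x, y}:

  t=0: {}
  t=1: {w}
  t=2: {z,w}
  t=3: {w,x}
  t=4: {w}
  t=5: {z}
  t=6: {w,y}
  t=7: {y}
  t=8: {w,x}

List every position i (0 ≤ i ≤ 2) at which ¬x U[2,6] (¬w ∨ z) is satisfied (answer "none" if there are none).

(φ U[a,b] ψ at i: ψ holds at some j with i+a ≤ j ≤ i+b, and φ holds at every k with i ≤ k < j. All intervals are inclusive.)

Evaluate at each i in [0,2]:
  i=0: ✓ (rhs at j=2; lhs holds on [0,1])
  i=1: ✗ (lhs fails at k=3 before rhs at j=5)
  i=2: ✗ (lhs fails at k=3 before rhs at j=5)

0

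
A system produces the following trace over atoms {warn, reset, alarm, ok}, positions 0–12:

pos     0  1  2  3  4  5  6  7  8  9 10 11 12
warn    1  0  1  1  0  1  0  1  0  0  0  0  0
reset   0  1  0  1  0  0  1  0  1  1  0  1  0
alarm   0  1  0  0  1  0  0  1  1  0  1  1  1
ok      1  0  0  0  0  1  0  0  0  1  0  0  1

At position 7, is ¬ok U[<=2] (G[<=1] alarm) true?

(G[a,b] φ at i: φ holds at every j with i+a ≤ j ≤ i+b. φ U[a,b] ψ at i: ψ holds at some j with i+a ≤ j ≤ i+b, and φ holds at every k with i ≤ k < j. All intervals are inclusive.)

True

Need some j in [7,9] with G[<=1] alarm, and ¬ok at every k in [7,j-1].
  j=7: G[<=1] alarm holds; no prefix to check → satisfied.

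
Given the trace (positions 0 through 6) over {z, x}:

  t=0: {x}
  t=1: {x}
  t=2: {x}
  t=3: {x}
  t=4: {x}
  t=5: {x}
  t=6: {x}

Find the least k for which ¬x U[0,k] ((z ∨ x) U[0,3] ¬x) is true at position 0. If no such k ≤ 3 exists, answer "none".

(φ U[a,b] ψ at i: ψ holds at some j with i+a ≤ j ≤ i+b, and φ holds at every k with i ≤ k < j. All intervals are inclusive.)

none

Need earliest j ≥ 0 with ((z ∨ x) U[0,3] ¬x), and ¬x at every k in [0,j-1].
  j=0: rhs fails.
  j=1: rhs fails.
  j=2: rhs fails.
  j=3: rhs fails.
No witness within the range → none.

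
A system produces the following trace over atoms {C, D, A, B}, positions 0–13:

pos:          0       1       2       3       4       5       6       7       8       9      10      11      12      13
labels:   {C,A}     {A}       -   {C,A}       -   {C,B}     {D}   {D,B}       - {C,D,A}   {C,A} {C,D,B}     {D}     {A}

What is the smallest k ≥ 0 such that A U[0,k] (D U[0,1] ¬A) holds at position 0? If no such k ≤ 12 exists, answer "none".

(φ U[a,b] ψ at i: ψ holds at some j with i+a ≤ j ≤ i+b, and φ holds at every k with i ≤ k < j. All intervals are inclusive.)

Need earliest j ≥ 0 with (D U[0,1] ¬A), and A at every k in [0,j-1].
  j=0: rhs fails.
  j=1: rhs fails.
  j=2: rhs holds; lhs holds on [0,1]. k = 2.

2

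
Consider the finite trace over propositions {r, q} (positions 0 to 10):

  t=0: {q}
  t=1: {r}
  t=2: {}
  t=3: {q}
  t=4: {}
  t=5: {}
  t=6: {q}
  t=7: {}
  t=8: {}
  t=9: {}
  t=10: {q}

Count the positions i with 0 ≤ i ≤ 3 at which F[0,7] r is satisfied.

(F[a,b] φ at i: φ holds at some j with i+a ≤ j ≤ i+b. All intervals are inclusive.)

Evaluate at each i in [0,3]:
  i=0: ✓ (witness j=1)
  i=1: ✓ (witness j=1)
  i=2: ✗ (none in [2,9])
  i=3: ✗ (none in [3,10])
Positions where it holds: {0, 1} → 2.

2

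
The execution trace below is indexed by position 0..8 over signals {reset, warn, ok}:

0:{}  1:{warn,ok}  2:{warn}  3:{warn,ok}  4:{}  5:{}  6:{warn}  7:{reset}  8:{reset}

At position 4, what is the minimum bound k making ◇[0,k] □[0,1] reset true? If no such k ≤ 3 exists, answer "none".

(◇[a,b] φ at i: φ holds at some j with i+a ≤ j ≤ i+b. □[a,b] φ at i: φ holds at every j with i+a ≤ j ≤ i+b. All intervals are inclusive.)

3

Scan j = 4,5,… for □[0,1] reset:
  j=4: fails
  j=5: fails
  j=6: fails
  j=7: holds
First hit at j=7, so smallest k = 7-4 = 3.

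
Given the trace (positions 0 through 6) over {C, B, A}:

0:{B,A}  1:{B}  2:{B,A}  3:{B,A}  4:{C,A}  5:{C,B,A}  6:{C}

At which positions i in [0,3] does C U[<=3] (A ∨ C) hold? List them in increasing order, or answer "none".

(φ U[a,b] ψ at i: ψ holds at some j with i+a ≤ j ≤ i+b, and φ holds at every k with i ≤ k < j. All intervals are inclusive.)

Evaluate at each i in [0,3]:
  i=0: ✓ (rhs at j=0)
  i=1: ✗ (lhs fails at k=1 before rhs at j=2)
  i=2: ✓ (rhs at j=2)
  i=3: ✓ (rhs at j=3)

0, 2, 3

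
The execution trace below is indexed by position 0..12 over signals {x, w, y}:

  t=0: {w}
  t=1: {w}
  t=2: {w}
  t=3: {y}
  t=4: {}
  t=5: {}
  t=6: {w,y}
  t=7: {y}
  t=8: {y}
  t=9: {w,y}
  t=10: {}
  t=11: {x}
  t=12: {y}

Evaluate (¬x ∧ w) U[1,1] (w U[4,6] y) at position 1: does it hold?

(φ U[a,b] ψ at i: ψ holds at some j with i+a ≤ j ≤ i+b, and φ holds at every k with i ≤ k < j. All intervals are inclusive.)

False

Need some j in [2,2] with (w U[4,6] y), and (¬x ∧ w) at every k in [1,j-1].
  j=2: (w U[4,6] y) — fails.
No j in the window works → until fails.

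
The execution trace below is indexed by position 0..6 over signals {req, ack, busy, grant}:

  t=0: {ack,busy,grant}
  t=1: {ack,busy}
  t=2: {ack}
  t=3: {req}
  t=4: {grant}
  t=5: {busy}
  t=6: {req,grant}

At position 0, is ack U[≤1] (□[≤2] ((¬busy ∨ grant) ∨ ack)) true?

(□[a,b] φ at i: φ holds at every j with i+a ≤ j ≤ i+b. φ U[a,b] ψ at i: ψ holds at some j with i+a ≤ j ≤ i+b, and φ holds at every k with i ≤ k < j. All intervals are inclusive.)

Need some j in [0,1] with □[≤2] ((¬busy ∨ grant) ∨ ack), and ack at every k in [0,j-1].
  j=0: □[≤2] ((¬busy ∨ grant) ∨ ack) holds; no prefix to check → satisfied.

Holds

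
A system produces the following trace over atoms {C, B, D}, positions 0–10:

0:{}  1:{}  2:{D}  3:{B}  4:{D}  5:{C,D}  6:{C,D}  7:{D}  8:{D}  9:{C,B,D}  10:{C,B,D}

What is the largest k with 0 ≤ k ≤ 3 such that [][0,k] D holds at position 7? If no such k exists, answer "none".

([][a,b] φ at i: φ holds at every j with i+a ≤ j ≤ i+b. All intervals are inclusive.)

D must hold from j=7 onward; find where it first fails.
  j=7: holds
  j=8: holds
  j=9: holds
  j=10: holds
Holds through j=10; largest k = 3.

3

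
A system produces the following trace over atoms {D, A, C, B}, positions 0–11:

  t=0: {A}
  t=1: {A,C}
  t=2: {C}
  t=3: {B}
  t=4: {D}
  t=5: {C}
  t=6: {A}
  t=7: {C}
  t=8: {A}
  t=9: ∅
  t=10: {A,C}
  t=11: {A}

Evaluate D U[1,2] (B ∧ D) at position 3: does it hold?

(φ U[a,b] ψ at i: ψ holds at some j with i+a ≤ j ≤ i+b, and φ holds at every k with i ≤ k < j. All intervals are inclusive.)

False

Need some j in [4,5] with (B ∧ D), and D at every k in [3,j-1].
  j=4: (B ∧ D) false.
  j=5: (B ∧ D) false.
No j in the window works → until fails.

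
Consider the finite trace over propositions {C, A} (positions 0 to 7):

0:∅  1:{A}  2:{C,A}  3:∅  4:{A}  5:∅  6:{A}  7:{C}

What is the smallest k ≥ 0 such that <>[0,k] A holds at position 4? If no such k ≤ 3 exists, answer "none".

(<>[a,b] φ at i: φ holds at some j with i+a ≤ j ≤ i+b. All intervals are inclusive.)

0

Scan j = 4,5,… for A:
  j=4: holds
First hit at j=4, so smallest k = 4-4 = 0.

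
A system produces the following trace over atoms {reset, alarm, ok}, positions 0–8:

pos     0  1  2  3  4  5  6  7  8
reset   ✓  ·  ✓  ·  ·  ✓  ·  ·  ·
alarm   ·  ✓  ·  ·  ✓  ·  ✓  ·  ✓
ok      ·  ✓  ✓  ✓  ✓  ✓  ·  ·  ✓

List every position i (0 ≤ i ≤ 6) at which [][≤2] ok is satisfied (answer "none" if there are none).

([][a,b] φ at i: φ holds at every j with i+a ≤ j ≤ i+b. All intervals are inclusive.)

Evaluate at each i in [0,6]:
  i=0: ✗ (fails at j=0)
  i=1: ✓ (all of [1,3])
  i=2: ✓ (all of [2,4])
  i=3: ✓ (all of [3,5])
  i=4: ✗ (fails at j=6)
  i=5: ✗ (fails at j=6)
  i=6: ✗ (fails at j=6)

1, 2, 3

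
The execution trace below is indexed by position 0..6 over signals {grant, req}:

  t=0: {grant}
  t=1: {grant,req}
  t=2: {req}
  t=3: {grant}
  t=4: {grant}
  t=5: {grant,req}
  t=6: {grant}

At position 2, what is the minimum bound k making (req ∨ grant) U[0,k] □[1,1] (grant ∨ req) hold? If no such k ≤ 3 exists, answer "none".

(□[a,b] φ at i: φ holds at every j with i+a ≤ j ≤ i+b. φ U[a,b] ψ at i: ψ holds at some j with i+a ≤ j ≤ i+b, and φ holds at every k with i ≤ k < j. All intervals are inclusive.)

0

Need earliest j ≥ 2 with □[1,1] (grant ∨ req), and (req ∨ grant) at every k in [2,j-1].
  j=2: rhs holds (empty prefix). k = 0.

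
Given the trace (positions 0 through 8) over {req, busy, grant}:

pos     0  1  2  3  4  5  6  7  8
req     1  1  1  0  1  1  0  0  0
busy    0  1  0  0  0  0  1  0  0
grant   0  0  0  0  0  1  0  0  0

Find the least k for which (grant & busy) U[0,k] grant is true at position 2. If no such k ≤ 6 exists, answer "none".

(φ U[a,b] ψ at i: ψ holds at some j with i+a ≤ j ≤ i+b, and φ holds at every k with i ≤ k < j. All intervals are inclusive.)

none

Need earliest j ≥ 2 with grant, and (grant & busy) at every k in [2,j-1].
  j=2: rhs fails.
  j=3: rhs fails.
  j=4: rhs fails.
  j=5: rhs holds but lhs fails at k=2.
  j=6: rhs fails.
  j=7: rhs fails.
  j=8: rhs fails.
No witness within the range → none.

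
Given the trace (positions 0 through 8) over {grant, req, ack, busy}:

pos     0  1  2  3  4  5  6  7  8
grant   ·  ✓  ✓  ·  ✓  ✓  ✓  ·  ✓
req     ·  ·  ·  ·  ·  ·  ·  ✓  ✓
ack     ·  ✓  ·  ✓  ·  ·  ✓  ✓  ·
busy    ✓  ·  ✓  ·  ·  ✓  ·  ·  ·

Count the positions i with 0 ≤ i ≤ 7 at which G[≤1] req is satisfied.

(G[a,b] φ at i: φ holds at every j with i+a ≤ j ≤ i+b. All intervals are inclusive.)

Evaluate at each i in [0,7]:
  i=0: ✗ (fails at j=0)
  i=1: ✗ (fails at j=1)
  i=2: ✗ (fails at j=2)
  i=3: ✗ (fails at j=3)
  i=4: ✗ (fails at j=4)
  i=5: ✗ (fails at j=5)
  i=6: ✗ (fails at j=6)
  i=7: ✓ (all of [7,8])
Positions where it holds: {7} → 1.

1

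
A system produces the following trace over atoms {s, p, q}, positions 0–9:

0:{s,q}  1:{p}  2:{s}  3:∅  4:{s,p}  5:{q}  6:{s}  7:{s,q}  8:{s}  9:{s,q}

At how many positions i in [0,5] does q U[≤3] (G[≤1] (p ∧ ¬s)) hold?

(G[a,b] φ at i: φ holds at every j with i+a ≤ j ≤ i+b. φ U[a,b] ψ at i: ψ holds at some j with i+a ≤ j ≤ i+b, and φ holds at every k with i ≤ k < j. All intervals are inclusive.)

Evaluate at each i in [0,5]:
  i=0: ✗ (no rhs in [0,3])
  i=1: ✗ (no rhs in [1,4])
  i=2: ✗ (no rhs in [2,5])
  i=3: ✗ (no rhs in [3,6])
  i=4: ✗ (no rhs in [4,7])
  i=5: ✗ (no rhs in [5,8])
Positions where it holds: {} → 0.

0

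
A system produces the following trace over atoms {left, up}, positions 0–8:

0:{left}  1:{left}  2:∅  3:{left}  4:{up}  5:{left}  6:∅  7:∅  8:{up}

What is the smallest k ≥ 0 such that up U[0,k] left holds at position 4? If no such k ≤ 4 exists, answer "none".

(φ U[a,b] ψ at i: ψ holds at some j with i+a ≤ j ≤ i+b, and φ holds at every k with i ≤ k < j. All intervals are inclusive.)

Need earliest j ≥ 4 with left, and up at every k in [4,j-1].
  j=4: rhs fails.
  j=5: rhs holds; lhs holds on [4,4]. k = 1.

1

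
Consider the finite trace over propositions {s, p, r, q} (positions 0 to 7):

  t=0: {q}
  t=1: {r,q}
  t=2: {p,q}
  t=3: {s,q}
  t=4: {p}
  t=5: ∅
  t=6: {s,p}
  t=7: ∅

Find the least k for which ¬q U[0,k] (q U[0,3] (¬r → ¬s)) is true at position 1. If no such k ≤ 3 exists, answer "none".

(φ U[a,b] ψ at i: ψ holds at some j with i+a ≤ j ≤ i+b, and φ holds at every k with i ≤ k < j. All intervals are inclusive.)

0

Need earliest j ≥ 1 with (q U[0,3] (¬r → ¬s)), and ¬q at every k in [1,j-1].
  j=1: rhs holds (empty prefix). k = 0.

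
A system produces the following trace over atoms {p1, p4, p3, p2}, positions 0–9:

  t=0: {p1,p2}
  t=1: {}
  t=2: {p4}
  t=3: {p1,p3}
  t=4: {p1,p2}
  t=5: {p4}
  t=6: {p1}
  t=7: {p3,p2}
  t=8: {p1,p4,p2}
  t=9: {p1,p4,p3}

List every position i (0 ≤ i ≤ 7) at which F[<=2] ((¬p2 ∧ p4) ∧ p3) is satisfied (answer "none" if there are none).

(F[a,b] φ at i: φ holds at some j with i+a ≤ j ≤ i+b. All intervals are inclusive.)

7

Evaluate at each i in [0,7]:
  i=0: ✗ (none in [0,2])
  i=1: ✗ (none in [1,3])
  i=2: ✗ (none in [2,4])
  i=3: ✗ (none in [3,5])
  i=4: ✗ (none in [4,6])
  i=5: ✗ (none in [5,7])
  i=6: ✗ (none in [6,8])
  i=7: ✓ (witness j=9)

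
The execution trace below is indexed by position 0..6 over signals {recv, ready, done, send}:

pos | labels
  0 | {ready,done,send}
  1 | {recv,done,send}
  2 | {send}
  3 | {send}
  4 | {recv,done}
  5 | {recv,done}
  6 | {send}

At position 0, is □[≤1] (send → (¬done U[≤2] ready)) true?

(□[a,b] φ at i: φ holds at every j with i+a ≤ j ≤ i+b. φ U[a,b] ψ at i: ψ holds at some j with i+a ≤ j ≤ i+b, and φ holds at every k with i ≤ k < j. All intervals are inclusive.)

False

Check (send → (¬done U[≤2] ready)) at every j in [0,1]:
  j=0: antecedent true; consequent holds → ✓
  j=1: antecedent true; consequent fails → ✗
Fails at j=1 → formula fails.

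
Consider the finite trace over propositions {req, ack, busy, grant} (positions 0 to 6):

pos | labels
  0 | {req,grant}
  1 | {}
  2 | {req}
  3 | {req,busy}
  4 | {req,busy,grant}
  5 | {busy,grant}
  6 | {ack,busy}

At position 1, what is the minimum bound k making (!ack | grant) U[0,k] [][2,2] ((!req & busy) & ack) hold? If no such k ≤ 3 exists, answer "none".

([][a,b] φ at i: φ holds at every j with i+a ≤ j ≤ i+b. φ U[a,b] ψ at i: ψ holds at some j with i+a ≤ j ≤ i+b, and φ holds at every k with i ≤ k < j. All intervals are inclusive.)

3

Need earliest j ≥ 1 with [][2,2] ((!req & busy) & ack), and (!ack | grant) at every k in [1,j-1].
  j=1: rhs fails.
  j=2: rhs fails.
  j=3: rhs fails.
  j=4: rhs holds; lhs holds on [1,3]. k = 3.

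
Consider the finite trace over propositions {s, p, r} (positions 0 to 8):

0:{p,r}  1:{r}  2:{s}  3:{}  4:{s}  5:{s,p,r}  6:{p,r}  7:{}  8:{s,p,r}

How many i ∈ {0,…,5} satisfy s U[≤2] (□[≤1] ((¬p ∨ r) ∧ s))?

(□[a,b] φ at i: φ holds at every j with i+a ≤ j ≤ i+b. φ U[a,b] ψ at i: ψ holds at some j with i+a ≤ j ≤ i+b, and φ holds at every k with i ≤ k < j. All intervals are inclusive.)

Evaluate at each i in [0,5]:
  i=0: ✗ (no rhs in [0,2])
  i=1: ✗ (no rhs in [1,3])
  i=2: ✗ (lhs fails at k=3 before rhs at j=4)
  i=3: ✗ (lhs fails at k=3 before rhs at j=4)
  i=4: ✓ (rhs at j=4)
  i=5: ✗ (no rhs in [5,7])
Positions where it holds: {4} → 1.

1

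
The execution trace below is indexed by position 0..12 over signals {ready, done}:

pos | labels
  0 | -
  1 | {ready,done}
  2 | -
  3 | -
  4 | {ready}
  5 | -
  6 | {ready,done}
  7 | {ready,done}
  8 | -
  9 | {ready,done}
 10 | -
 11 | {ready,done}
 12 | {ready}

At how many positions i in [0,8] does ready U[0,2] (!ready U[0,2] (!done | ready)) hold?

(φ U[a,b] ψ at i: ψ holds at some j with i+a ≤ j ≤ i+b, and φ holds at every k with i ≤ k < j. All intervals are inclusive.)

9

Evaluate at each i in [0,8]:
  i=0: ✓ (rhs at j=0)
  i=1: ✓ (rhs at j=1)
  i=2: ✓ (rhs at j=2)
  i=3: ✓ (rhs at j=3)
  i=4: ✓ (rhs at j=4)
  i=5: ✓ (rhs at j=5)
  i=6: ✓ (rhs at j=6)
  i=7: ✓ (rhs at j=7)
  i=8: ✓ (rhs at j=8)
Positions where it holds: {0, 1, 2, 3, 4, 5, 6, 7, 8} → 9.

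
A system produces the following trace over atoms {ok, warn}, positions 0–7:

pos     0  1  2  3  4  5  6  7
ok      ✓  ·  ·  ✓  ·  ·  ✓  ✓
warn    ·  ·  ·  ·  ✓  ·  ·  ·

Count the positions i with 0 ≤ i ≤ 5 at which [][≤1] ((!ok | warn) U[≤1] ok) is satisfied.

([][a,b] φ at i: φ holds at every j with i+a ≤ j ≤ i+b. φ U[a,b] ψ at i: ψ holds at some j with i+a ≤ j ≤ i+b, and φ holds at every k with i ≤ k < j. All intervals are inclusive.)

Evaluate at each i in [0,5]:
  i=0: ✗ (fails at j=1)
  i=1: ✗ (fails at j=1)
  i=2: ✓ (all of [2,3])
  i=3: ✗ (fails at j=4)
  i=4: ✗ (fails at j=4)
  i=5: ✓ (all of [5,6])
Positions where it holds: {2, 5} → 2.

2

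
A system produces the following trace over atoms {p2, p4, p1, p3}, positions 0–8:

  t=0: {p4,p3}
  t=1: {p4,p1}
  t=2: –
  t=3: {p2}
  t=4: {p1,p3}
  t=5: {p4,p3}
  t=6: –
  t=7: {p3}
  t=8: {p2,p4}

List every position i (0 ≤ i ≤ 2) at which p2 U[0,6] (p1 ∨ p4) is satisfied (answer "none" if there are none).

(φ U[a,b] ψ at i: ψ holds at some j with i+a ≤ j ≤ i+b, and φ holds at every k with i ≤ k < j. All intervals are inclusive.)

0, 1

Evaluate at each i in [0,2]:
  i=0: ✓ (rhs at j=0)
  i=1: ✓ (rhs at j=1)
  i=2: ✗ (lhs fails at k=2 before rhs at j=4)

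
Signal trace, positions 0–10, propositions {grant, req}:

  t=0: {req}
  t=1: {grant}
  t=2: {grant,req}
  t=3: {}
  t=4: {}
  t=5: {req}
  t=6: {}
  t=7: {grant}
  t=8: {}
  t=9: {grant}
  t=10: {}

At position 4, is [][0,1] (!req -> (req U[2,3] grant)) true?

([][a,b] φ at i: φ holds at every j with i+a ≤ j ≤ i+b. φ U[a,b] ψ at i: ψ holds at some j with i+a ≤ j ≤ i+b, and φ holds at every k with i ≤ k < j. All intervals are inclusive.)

No

Check (!req -> (req U[2,3] grant)) at every j in [4,5]:
  j=4: antecedent true; consequent fails → ✗
  j=5: antecedent false → ✓
Fails at j=4 → formula fails.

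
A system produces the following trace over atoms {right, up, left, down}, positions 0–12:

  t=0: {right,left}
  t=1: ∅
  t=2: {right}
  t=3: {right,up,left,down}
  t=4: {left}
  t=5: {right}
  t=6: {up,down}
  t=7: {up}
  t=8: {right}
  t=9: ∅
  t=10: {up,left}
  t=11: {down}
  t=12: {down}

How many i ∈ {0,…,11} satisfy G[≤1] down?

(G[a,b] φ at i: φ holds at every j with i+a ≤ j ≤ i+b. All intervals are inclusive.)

Evaluate at each i in [0,11]:
  i=0: ✗ (fails at j=0)
  i=1: ✗ (fails at j=1)
  i=2: ✗ (fails at j=2)
  i=3: ✗ (fails at j=4)
  i=4: ✗ (fails at j=4)
  i=5: ✗ (fails at j=5)
  i=6: ✗ (fails at j=7)
  i=7: ✗ (fails at j=7)
  i=8: ✗ (fails at j=8)
  i=9: ✗ (fails at j=9)
  i=10: ✗ (fails at j=10)
  i=11: ✓ (all of [11,12])
Positions where it holds: {11} → 1.

1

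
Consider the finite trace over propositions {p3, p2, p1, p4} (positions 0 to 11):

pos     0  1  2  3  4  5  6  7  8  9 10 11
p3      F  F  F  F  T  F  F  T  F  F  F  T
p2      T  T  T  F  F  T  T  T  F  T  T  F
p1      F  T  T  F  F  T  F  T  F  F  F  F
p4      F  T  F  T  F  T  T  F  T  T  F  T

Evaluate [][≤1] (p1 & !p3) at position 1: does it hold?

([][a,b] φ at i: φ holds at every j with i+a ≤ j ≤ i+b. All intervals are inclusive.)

Yes

Check (p1 & !p3) at every j in [1,2]:
  j=1: true
  j=2: true
All positions satisfy it → formula holds.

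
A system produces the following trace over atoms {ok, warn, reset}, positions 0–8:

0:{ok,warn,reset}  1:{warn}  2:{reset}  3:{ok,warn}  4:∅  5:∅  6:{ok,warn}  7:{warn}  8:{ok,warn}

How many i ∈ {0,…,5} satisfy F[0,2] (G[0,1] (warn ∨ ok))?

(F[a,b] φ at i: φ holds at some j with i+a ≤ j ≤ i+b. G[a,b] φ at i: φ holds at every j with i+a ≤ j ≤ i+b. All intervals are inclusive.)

Evaluate at each i in [0,5]:
  i=0: ✓ (witness j=0)
  i=1: ✗ (none in [1,3])
  i=2: ✗ (none in [2,4])
  i=3: ✗ (none in [3,5])
  i=4: ✓ (witness j=6)
  i=5: ✓ (witness j=6)
Positions where it holds: {0, 4, 5} → 3.

3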